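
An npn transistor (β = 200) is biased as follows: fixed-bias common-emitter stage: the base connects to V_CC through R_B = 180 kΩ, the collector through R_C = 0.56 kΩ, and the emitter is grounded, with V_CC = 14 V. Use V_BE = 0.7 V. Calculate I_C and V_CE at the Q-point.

I_C ≈ 15 mA, V_CE ≈ 5.7 V

Base loop: V_CC = I_B·R_B + V_BE, so I_B = (14 − 0.7)/180 kΩ = 0.0739 mA.
In the active region I_C = β·I_B = 200 × 0.0739 = 14.8 mA.
Collector loop: V_CE = V_CC − I_C·R_C = 14 − 14.8×0.56 = 5.72 V.
Since V_CE = 5.72 V > V_CE(sat) ≈ 0.2 V, the transistor is in the active region as assumed.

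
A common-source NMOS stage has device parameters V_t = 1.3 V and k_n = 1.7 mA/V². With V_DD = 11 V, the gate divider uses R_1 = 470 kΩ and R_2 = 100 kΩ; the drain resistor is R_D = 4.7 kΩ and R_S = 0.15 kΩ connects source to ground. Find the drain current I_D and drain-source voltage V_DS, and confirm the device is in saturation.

I_D ≈ 0.29 mA, V_DS ≈ 9.6 V

V_G = V_DD·R_2/(R_1+R_2) = 11×100/570 = 1.93 V.
Assume saturation: I_D = (k_n/2)(V_GS − V_t)² with V_GS = V_G − I_D·R_S = 1.93 − 0.15·I_D.
Substituting gives 0.0191·I_D² − 1.16·I_D + 0.337 = 0, with roots I_D = 0.292 or 60.4 mA.
The root I_D = 60.4 mA gives V_GS = -7.13 V ≤ V_t, so take I_D = 0.292 mA.
Then V_GS = 1.89 V and V_DS = V_DD − I_D(R_D+R_S) = 11 − 0.292×4.85 = 9.58 V.
Saturation requires V_DS ≥ V_GS − V_t = 0.586 V; 9.58 ≥ 0.586 ✓.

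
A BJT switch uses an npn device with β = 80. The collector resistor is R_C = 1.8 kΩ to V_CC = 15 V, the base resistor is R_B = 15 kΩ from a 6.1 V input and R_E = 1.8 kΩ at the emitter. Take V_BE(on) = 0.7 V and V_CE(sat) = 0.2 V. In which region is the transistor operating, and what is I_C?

Assume active. Base-emitter loop: I_B = (V_BB − V_BE)/(R_B + (β+1)R_E) = (6.1 − 0.7)/(15 + 81×1.8) = 0.0336 mA.
I_C = β·I_B = 80×0.0336 = 2.69 mA.
V_CE = V_CC − I_C·R_C − I_E·R_E = 15 − 2.69×1.8 − 2.72×1.8 = 5.27 V > V_CE(sat), so the active-region assumption holds.

active; I_C ≈ 2.7 mA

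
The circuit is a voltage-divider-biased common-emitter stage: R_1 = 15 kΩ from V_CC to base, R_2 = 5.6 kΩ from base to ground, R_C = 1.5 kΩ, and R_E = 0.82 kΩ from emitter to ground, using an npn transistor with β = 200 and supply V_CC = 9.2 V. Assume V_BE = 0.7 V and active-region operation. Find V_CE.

Thevenize the base divider: V_Th = V_CC·R_2/(R_1+R_2) = 9.2×5.6/20.6 = 2.5 V, R_Th = R_1‖R_2 = 4.08 kΩ.
Base-emitter loop: V_Th = I_B·R_Th + V_BE + (β+1)I_B·R_E, so I_B = (2.5 − 0.7) / (4.08 + 201×0.82) = 0.0107 mA.
I_C = β·I_B = 200×0.0107 = 2.13 mA, and I_E = (β+1)I_B = 2.14 mA.
V_CE = V_CC − I_C·R_C − I_E·R_E = 9.2 − 2.13×1.5 − 2.14×0.82 = 4.24 V.
V_CE = 4.24 V > 0.2 V confirms active-region operation.

V_CE ≈ 4.2 V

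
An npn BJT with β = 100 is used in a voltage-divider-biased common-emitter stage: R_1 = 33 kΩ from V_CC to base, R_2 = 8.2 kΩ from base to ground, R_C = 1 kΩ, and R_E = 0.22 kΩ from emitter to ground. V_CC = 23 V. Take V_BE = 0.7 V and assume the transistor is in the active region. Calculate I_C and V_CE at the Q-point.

Thevenize the base divider: V_Th = V_CC·R_2/(R_1+R_2) = 23×8.2/41.2 = 4.58 V, R_Th = R_1‖R_2 = 6.57 kΩ.
Base-emitter loop: V_Th = I_B·R_Th + V_BE + (β+1)I_B·R_E, so I_B = (4.58 − 0.7) / (6.57 + 101×0.22) = 0.135 mA.
I_C = β·I_B = 100×0.135 = 13.5 mA, and I_E = (β+1)I_B = 13.6 mA.
V_CE = V_CC − I_C·R_C − I_E·R_E = 23 − 13.5×1 − 13.6×0.22 = 6.54 V.
V_CE = 6.54 V > 0.2 V confirms active-region operation.

I_C ≈ 13 mA, V_CE ≈ 6.5 V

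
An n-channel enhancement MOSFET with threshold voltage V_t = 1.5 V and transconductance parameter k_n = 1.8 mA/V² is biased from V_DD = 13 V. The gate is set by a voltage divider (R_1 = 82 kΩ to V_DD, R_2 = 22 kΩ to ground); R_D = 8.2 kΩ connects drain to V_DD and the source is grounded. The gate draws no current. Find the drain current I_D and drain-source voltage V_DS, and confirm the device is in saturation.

V_G = V_DD·R_2/(R_1+R_2) = 13×22/104 = 2.75 V. With the source grounded, V_GS = V_G = 2.75 V.
Assume saturation: I_D = (k_n/2)(V_GS − V_t)² = (1.8/2)×(2.75 − 1.5)² = 0.9×1.25² = 1.41 mA.
V_DS = V_DD − I_D·R_D = 13 − 1.41×8.2 = 1.47 V.
Saturation requires V_DS ≥ V_GS − V_t = 1.25 V; 1.47 ≥ 1.25 ✓.

I_D ≈ 1.4 mA, V_DS ≈ 1.5 V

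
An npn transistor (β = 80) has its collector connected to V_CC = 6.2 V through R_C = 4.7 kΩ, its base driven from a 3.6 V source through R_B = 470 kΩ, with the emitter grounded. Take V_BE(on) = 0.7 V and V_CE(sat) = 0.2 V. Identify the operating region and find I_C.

active; I_C ≈ 0.49 mA

Assume active. Base-emitter loop: I_B = (V_BB − V_BE)/R_B = (3.6 − 0.7)/470 = 0.00617 mA.
I_C = β·I_B = 80×0.00617 = 0.494 mA.
V_CE = V_CC − I_C·R_C = 6.2 − 0.494×4.7 = 3.88 V > V_CE(sat), so the active-region assumption holds.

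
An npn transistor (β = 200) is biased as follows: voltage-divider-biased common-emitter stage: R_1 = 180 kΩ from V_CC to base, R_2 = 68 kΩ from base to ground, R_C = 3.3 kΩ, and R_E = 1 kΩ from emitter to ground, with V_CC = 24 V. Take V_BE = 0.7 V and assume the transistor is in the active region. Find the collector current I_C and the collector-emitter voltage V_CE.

I_C ≈ 4.7 mA, V_CE ≈ 3.8 V

Thevenize the base divider: V_Th = V_CC·R_2/(R_1+R_2) = 24×68/248 = 6.58 V, R_Th = R_1‖R_2 = 49.4 kΩ.
Base-emitter loop: V_Th = I_B·R_Th + V_BE + (β+1)I_B·R_E, so I_B = (6.58 − 0.7) / (49.4 + 201×1) = 0.0235 mA.
I_C = β·I_B = 200×0.0235 = 4.7 mA, and I_E = (β+1)I_B = 4.72 mA.
V_CE = V_CC − I_C·R_C − I_E·R_E = 24 − 4.7×3.3 − 4.72×1 = 3.78 V.
V_CE = 3.78 V > 0.2 V confirms active-region operation.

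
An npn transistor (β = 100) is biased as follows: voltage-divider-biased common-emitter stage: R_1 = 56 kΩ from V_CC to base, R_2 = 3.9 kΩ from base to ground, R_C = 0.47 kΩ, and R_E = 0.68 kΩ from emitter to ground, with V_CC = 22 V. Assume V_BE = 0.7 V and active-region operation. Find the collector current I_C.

Thevenize the base divider: V_Th = V_CC·R_2/(R_1+R_2) = 22×3.9/59.9 = 1.43 V, R_Th = R_1‖R_2 = 3.65 kΩ.
Base-emitter loop: V_Th = I_B·R_Th + V_BE + (β+1)I_B·R_E, so I_B = (1.43 − 0.7) / (3.65 + 101×0.68) = 0.0101 mA.
I_C = β·I_B = 100×0.0101 = 1.01 mA, and I_E = (β+1)I_B = 1.02 mA.
V_CE = V_CC − I_C·R_C − I_E·R_E = 22 − 1.01×0.47 − 1.02×0.68 = 20.8 V.
V_CE = 20.8 V > 0.2 V confirms active-region operation.

I_C ≈ 1 mA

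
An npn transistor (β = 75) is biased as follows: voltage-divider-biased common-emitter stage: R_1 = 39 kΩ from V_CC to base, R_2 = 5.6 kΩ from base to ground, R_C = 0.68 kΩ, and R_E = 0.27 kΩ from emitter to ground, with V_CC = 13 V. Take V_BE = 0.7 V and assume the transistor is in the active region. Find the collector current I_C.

Thevenize the base divider: V_Th = V_CC·R_2/(R_1+R_2) = 13×5.6/44.6 = 1.63 V, R_Th = R_1‖R_2 = 4.9 kΩ.
Base-emitter loop: V_Th = I_B·R_Th + V_BE + (β+1)I_B·R_E, so I_B = (1.63 − 0.7) / (4.9 + 76×0.27) = 0.0367 mA.
I_C = β·I_B = 75×0.0367 = 2.75 mA, and I_E = (β+1)I_B = 2.79 mA.
V_CE = V_CC − I_C·R_C − I_E·R_E = 13 − 2.75×0.68 − 2.79×0.27 = 10.4 V.
V_CE = 10.4 V > 0.2 V confirms active-region operation.

I_C ≈ 2.8 mA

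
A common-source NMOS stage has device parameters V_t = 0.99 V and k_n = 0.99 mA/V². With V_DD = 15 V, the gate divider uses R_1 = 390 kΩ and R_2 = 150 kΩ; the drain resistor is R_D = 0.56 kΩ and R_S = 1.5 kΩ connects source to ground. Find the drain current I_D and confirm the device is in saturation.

V_G = V_DD·R_2/(R_1+R_2) = 15×150/540 = 4.17 V.
Assume saturation: I_D = (k_n/2)(V_GS − V_t)² with V_GS = V_G − I_D·R_S = 4.17 − 1.5·I_D.
Substituting gives 1.11·I_D² − 5.72·I_D + 5 = 0, with roots I_D = 1.12 or 4.02 mA.
The root I_D = 4.02 mA gives V_GS = -1.86 V ≤ V_t, so take I_D = 1.12 mA.
Then V_GS = 2.49 V and V_DS = V_DD − I_D(R_D+R_S) = 15 − 1.12×2.06 = 12.7 V.
Saturation requires V_DS ≥ V_GS − V_t = 1.5 V; 12.7 ≥ 1.5 ✓.

I_D ≈ 1.1 mA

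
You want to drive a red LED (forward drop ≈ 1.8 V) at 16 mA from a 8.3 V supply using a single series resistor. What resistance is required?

The resistor drops V_S − V_D = 8.3 − 1.8 = 6.5 V at 16 mA.
R = 6.5 V / 16 mA = 0.406 kΩ.

R ≈ 0.41 kΩ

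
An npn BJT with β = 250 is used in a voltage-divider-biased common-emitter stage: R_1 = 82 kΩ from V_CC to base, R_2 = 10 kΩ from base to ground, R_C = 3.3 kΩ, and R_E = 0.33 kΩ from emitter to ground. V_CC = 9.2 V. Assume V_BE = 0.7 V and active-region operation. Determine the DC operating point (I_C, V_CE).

I_C ≈ 0.82 mA, V_CE ≈ 6.2 V

Thevenize the base divider: V_Th = V_CC·R_2/(R_1+R_2) = 9.2×10/92 = 1 V, R_Th = R_1‖R_2 = 8.91 kΩ.
Base-emitter loop: V_Th = I_B·R_Th + V_BE + (β+1)I_B·R_E, so I_B = (1 − 0.7) / (8.91 + 251×0.33) = 0.00327 mA.
I_C = β·I_B = 250×0.00327 = 0.818 mA, and I_E = (β+1)I_B = 0.821 mA.
V_CE = V_CC − I_C·R_C − I_E·R_E = 9.2 − 0.818×3.3 − 0.821×0.33 = 6.23 V.
V_CE = 6.23 V > 0.2 V confirms active-region operation.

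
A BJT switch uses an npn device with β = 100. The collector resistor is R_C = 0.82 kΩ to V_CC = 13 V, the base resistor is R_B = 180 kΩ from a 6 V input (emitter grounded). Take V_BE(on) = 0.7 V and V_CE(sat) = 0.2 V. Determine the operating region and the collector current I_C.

Assume active. Base-emitter loop: I_B = (V_BB − V_BE)/R_B = (6 − 0.7)/180 = 0.0294 mA.
I_C = β·I_B = 100×0.0294 = 2.94 mA.
V_CE = V_CC − I_C·R_C = 13 − 2.94×0.82 = 10.6 V > V_CE(sat), so the active-region assumption holds.

active; I_C ≈ 2.9 mA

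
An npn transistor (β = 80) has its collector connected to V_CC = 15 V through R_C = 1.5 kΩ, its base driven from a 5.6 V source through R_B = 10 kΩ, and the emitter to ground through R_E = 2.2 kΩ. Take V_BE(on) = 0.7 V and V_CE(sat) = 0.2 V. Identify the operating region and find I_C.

Assume active. Base-emitter loop: I_B = (V_BB − V_BE)/(R_B + (β+1)R_E) = (5.6 − 0.7)/(10 + 81×2.2) = 0.026 mA.
I_C = β·I_B = 80×0.026 = 2.08 mA.
V_CE = V_CC − I_C·R_C − I_E·R_E = 15 − 2.08×1.5 − 2.11×2.2 = 7.24 V > V_CE(sat), so the active-region assumption holds.

active; I_C ≈ 2.1 mA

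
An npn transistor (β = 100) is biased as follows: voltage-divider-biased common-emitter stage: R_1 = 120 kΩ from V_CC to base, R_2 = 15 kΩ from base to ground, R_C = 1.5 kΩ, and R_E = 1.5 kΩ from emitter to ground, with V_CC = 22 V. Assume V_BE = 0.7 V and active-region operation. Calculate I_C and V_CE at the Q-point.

Thevenize the base divider: V_Th = V_CC·R_2/(R_1+R_2) = 22×15/135 = 2.44 V, R_Th = R_1‖R_2 = 13.3 kΩ.
Base-emitter loop: V_Th = I_B·R_Th + V_BE + (β+1)I_B·R_E, so I_B = (2.44 − 0.7) / (13.3 + 101×1.5) = 0.0106 mA.
I_C = β·I_B = 100×0.0106 = 1.06 mA, and I_E = (β+1)I_B = 1.07 mA.
V_CE = V_CC − I_C·R_C − I_E·R_E = 22 − 1.06×1.5 − 1.07×1.5 = 18.8 V.
V_CE = 18.8 V > 0.2 V confirms active-region operation.

I_C ≈ 1.1 mA, V_CE ≈ 19 V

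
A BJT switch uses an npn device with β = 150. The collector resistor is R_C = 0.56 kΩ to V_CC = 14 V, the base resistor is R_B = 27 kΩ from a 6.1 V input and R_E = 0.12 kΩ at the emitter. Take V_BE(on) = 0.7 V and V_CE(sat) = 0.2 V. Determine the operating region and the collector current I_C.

active; I_C ≈ 18 mA

Assume active. Base-emitter loop: I_B = (V_BB − V_BE)/(R_B + (β+1)R_E) = (6.1 − 0.7)/(27 + 151×0.12) = 0.12 mA.
I_C = β·I_B = 150×0.12 = 18 mA.
V_CE = V_CC − I_C·R_C − I_E·R_E = 14 − 18×0.56 − 18.1×0.12 = 1.78 V > V_CE(sat), so the active-region assumption holds.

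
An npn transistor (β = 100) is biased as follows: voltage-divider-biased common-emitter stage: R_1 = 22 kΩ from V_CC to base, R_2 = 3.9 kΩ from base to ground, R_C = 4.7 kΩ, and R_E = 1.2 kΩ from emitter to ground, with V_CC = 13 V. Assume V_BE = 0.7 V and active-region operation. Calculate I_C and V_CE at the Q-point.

Thevenize the base divider: V_Th = V_CC·R_2/(R_1+R_2) = 13×3.9/25.9 = 1.96 V, R_Th = R_1‖R_2 = 3.31 kΩ.
Base-emitter loop: V_Th = I_B·R_Th + V_BE + (β+1)I_B·R_E, so I_B = (1.96 − 0.7) / (3.31 + 101×1.2) = 0.0101 mA.
I_C = β·I_B = 100×0.0101 = 1.01 mA, and I_E = (β+1)I_B = 1.02 mA.
V_CE = V_CC − I_C·R_C − I_E·R_E = 13 − 1.01×4.7 − 1.02×1.2 = 7.03 V.
V_CE = 7.03 V > 0.2 V confirms active-region operation.

I_C ≈ 1 mA, V_CE ≈ 7 V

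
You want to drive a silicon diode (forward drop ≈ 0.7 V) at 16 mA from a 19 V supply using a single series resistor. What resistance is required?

The resistor drops V_S − V_D = 19 − 0.7 = 18.3 V at 16 mA.
R = 18.3 V / 16 mA = 1.14 kΩ.

R ≈ 1.1 kΩ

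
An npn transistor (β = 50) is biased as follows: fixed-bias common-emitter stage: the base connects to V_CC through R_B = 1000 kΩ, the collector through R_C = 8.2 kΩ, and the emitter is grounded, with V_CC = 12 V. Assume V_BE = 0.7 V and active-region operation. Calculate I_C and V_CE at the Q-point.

I_C ≈ 0.57 mA, V_CE ≈ 7.4 V

Base loop: V_CC = I_B·R_B + V_BE, so I_B = (12 − 0.7)/1000 kΩ = 0.0113 mA.
In the active region I_C = β·I_B = 50 × 0.0113 = 0.565 mA.
Collector loop: V_CE = V_CC − I_C·R_C = 12 − 0.565×8.2 = 7.37 V.
Since V_CE = 7.37 V > V_CE(sat) ≈ 0.2 V, the transistor is in the active region as assumed.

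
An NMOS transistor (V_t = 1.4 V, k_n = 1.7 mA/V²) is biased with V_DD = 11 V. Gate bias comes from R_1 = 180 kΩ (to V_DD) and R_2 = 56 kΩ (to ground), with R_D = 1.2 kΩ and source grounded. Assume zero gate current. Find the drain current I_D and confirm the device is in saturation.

V_G = V_DD·R_2/(R_1+R_2) = 11×56/236 = 2.61 V. With the source grounded, V_GS = V_G = 2.61 V.
Assume saturation: I_D = (k_n/2)(V_GS − V_t)² = (1.7/2)×(2.61 − 1.4)² = 0.85×1.21² = 1.24 mA.
V_DS = V_DD − I_D·R_D = 11 − 1.24×1.2 = 9.51 V.
Saturation requires V_DS ≥ V_GS − V_t = 1.21 V; 9.51 ≥ 1.21 ✓.

I_D ≈ 1.2 mA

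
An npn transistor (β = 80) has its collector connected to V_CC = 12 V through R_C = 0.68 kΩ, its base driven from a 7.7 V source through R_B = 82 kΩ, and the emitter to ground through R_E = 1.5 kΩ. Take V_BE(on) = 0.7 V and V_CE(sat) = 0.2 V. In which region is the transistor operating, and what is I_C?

active; I_C ≈ 2.8 mA

Assume active. Base-emitter loop: I_B = (V_BB − V_BE)/(R_B + (β+1)R_E) = (7.7 − 0.7)/(82 + 81×1.5) = 0.0344 mA.
I_C = β·I_B = 80×0.0344 = 2.75 mA.
V_CE = V_CC − I_C·R_C − I_E·R_E = 12 − 2.75×0.68 − 2.79×1.5 = 5.95 V > V_CE(sat), so the active-region assumption holds.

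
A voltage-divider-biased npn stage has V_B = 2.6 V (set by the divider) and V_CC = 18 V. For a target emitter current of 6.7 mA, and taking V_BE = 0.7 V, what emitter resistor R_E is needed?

V_E = V_B − V_BE = 2.6 − 0.7 = 1.9 V.
R_E = V_E / I_E = 1.9 / 6.7 = 0.284 kΩ.

R_E ≈ 0.28 kΩ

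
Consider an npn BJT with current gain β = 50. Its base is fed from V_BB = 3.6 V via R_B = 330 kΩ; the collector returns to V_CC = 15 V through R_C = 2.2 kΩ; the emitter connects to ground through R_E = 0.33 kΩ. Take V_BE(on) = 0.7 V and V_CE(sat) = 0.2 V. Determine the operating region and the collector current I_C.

active; I_C ≈ 0.42 mA

Assume active. Base-emitter loop: I_B = (V_BB − V_BE)/(R_B + (β+1)R_E) = (3.6 − 0.7)/(330 + 51×0.33) = 0.00836 mA.
I_C = β·I_B = 50×0.00836 = 0.418 mA.
V_CE = V_CC − I_C·R_C − I_E·R_E = 15 − 0.418×2.2 − 0.426×0.33 = 13.9 V > V_CE(sat), so the active-region assumption holds.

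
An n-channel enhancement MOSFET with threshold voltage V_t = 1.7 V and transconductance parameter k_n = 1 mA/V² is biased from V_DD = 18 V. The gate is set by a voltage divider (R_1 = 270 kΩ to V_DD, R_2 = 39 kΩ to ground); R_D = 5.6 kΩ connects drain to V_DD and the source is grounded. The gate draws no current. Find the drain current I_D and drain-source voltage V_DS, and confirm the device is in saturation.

V_G = V_DD·R_2/(R_1+R_2) = 18×39/309 = 2.27 V. With the source grounded, V_GS = V_G = 2.27 V.
Assume saturation: I_D = (k_n/2)(V_GS − V_t)² = (1/2)×(2.27 − 1.7)² = 0.5×0.572² = 0.164 mA.
V_DS = V_DD − I_D·R_D = 18 − 0.164×5.6 = 17.1 V.
Saturation requires V_DS ≥ V_GS − V_t = 0.572 V; 17.1 ≥ 0.572 ✓.

I_D ≈ 0.16 mA, V_DS ≈ 17 V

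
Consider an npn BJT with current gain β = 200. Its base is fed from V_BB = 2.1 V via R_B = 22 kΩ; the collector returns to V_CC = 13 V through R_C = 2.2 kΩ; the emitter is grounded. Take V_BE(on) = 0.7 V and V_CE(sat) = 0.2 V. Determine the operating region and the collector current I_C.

Assume active: I_B = (2.1 − 0.7)/22 = 0.0636 mA, giving I_C = β·I_B = 12.7 mA.
But then V_CE = 13 − 12.7×2.2 = -15 V < V_CE(sat) = 0.2 V — impossible in the active region.
So the transistor is saturated. With V_CE = 0.2 V, I_C = (V_CC − 0.2)/R_C = 12.8/2.2 = 5.82 mA.
Check: β·I_B = 12.7 mA > I_C = 5.82 mA, confirming saturation.

saturation; I_C ≈ 5.8 mA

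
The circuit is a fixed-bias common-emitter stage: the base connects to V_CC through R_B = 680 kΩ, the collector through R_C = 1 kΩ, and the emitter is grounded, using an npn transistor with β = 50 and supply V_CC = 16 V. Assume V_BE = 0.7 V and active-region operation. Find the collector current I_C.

I_C ≈ 1.1 mA

Base loop: V_CC = I_B·R_B + V_BE, so I_B = (16 − 0.7)/680 kΩ = 0.0225 mA.
In the active region I_C = β·I_B = 50 × 0.0225 = 1.13 mA.
Collector loop: V_CE = V_CC − I_C·R_C = 16 − 1.13×1 = 14.9 V.
Since V_CE = 14.9 V > V_CE(sat) ≈ 0.2 V, the transistor is in the active region as assumed.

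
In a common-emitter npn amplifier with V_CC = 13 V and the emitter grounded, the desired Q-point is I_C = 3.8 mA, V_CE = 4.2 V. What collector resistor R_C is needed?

Collector loop: V_CC = I_C·R_C + V_CE.
R_C = (V_CC − V_CE)/I_C = (13 − 4.2)/3.8 = 2.32 kΩ.

R_C ≈ 2.3 kΩ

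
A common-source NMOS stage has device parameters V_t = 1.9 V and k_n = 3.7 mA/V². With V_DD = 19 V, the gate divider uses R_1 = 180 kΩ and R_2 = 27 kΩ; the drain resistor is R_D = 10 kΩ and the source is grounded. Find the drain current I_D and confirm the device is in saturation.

V_G = V_DD·R_2/(R_1+R_2) = 19×27/207 = 2.48 V. With the source grounded, V_GS = V_G = 2.48 V.
Assume saturation: I_D = (k_n/2)(V_GS − V_t)² = (3.7/2)×(2.48 − 1.9)² = 1.85×0.578² = 0.619 mA.
V_DS = V_DD − I_D·R_D = 19 − 0.619×10 = 12.8 V.
Saturation requires V_DS ≥ V_GS − V_t = 0.578 V; 12.8 ≥ 0.578 ✓.

I_D ≈ 0.62 mA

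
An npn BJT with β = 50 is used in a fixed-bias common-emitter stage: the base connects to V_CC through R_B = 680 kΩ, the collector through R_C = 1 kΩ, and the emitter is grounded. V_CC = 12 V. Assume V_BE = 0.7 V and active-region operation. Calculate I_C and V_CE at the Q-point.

I_C ≈ 0.83 mA, V_CE ≈ 11 V

Base loop: V_CC = I_B·R_B + V_BE, so I_B = (12 − 0.7)/680 kΩ = 0.0166 mA.
In the active region I_C = β·I_B = 50 × 0.0166 = 0.831 mA.
Collector loop: V_CE = V_CC − I_C·R_C = 12 − 0.831×1 = 11.2 V.
Since V_CE = 11.2 V > V_CE(sat) ≈ 0.2 V, the transistor is in the active region as assumed.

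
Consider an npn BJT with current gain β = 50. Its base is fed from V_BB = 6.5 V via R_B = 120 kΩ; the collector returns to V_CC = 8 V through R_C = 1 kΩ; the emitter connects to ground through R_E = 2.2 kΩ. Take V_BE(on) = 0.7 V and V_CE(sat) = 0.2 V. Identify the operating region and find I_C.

Assume active. Base-emitter loop: I_B = (V_BB − V_BE)/(R_B + (β+1)R_E) = (6.5 − 0.7)/(120 + 51×2.2) = 0.025 mA.
I_C = β·I_B = 50×0.025 = 1.25 mA.
V_CE = V_CC − I_C·R_C − I_E·R_E = 8 − 1.25×1 − 1.27×2.2 = 3.95 V > V_CE(sat), so the active-region assumption holds.

active; I_C ≈ 1.2 mA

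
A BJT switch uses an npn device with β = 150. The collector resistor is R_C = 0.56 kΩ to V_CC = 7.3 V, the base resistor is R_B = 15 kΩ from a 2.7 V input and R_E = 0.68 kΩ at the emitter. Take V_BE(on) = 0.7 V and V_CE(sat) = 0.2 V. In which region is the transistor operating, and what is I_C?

active; I_C ≈ 2.5 mA

Assume active. Base-emitter loop: I_B = (V_BB − V_BE)/(R_B + (β+1)R_E) = (2.7 − 0.7)/(15 + 151×0.68) = 0.017 mA.
I_C = β·I_B = 150×0.017 = 2.55 mA.
V_CE = V_CC − I_C·R_C − I_E·R_E = 7.3 − 2.55×0.56 − 2.57×0.68 = 4.13 V > V_CE(sat), so the active-region assumption holds.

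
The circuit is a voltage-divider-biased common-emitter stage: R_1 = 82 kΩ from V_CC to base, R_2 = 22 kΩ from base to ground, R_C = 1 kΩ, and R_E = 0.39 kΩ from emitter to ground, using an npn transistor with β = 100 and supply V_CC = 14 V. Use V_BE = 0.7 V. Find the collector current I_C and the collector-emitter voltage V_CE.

I_C ≈ 4 mA, V_CE ≈ 8.4 V

Thevenize the base divider: V_Th = V_CC·R_2/(R_1+R_2) = 14×22/104 = 2.96 V, R_Th = R_1‖R_2 = 17.3 kΩ.
Base-emitter loop: V_Th = I_B·R_Th + V_BE + (β+1)I_B·R_E, so I_B = (2.96 − 0.7) / (17.3 + 101×0.39) = 0.0399 mA.
I_C = β·I_B = 100×0.0399 = 3.99 mA, and I_E = (β+1)I_B = 4.03 mA.
V_CE = V_CC − I_C·R_C − I_E·R_E = 14 − 3.99×1 − 4.03×0.39 = 8.44 V.
V_CE = 8.44 V > 0.2 V confirms active-region operation.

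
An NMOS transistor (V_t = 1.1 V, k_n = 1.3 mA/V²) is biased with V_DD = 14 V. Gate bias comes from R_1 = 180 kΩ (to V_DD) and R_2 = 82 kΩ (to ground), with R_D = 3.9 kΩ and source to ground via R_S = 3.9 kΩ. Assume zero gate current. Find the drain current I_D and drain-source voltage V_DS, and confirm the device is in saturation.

V_G = V_DD·R_2/(R_1+R_2) = 14×82/262 = 4.38 V.
Assume saturation: I_D = (k_n/2)(V_GS − V_t)² with V_GS = V_G − I_D·R_S = 4.38 − 3.9·I_D.
Substituting gives 9.89·I_D² − 17.6·I_D + 7 = 0, with roots I_D = 0.596 or 1.19 mA.
The root I_D = 1.19 mA gives V_GS = -0.252 V ≤ V_t, so take I_D = 0.596 mA.
Then V_GS = 2.06 V and V_DS = V_DD − I_D(R_D+R_S) = 14 − 0.596×7.8 = 9.35 V.
Saturation requires V_DS ≥ V_GS − V_t = 0.958 V; 9.35 ≥ 0.958 ✓.

I_D ≈ 0.6 mA, V_DS ≈ 9.4 V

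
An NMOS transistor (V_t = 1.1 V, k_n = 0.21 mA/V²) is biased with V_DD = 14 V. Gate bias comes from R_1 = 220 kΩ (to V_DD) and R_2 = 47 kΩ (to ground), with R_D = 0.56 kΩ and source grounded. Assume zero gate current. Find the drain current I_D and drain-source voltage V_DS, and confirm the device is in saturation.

V_G = V_DD·R_2/(R_1+R_2) = 14×47/267 = 2.46 V. With the source grounded, V_GS = V_G = 2.46 V.
Assume saturation: I_D = (k_n/2)(V_GS − V_t)² = (0.21/2)×(2.46 − 1.1)² = 0.105×1.36² = 0.195 mA.
V_DS = V_DD − I_D·R_D = 14 − 0.195×0.56 = 13.9 V.
Saturation requires V_DS ≥ V_GS − V_t = 1.36 V; 13.9 ≥ 1.36 ✓.

I_D ≈ 0.2 mA, V_DS ≈ 14 V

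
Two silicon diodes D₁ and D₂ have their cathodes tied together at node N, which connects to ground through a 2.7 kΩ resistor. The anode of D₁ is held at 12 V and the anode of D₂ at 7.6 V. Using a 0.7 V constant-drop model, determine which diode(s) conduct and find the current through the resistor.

Only D₁ conducts; I_R ≈ 4.2 mA

Assume both conduct. Then node N would need to be at both 12−0.7 = 11.3 V and 7.6−0.7 = 6.9 V, which is impossible.
Assume only D₁ conducts: V_N = 12 − 0.7 = 11.3 V, so I_R = 11.3/2.7 = 4.19 mA.
Check D₂: its anode-to-cathode voltage is 7.6 − 11.3 = -3.7 V < 0.7 V, so it is off. The assumption is consistent.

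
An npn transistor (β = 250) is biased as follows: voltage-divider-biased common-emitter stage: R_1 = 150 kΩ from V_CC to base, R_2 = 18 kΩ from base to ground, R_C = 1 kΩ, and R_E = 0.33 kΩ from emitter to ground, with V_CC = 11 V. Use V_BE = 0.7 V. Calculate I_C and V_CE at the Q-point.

I_C ≈ 1.2 mA, V_CE ≈ 9.4 V

Thevenize the base divider: V_Th = V_CC·R_2/(R_1+R_2) = 11×18/168 = 1.18 V, R_Th = R_1‖R_2 = 16.1 kΩ.
Base-emitter loop: V_Th = I_B·R_Th + V_BE + (β+1)I_B·R_E, so I_B = (1.18 − 0.7) / (16.1 + 251×0.33) = 0.00484 mA.
I_C = β·I_B = 250×0.00484 = 1.21 mA, and I_E = (β+1)I_B = 1.21 mA.
V_CE = V_CC − I_C·R_C − I_E·R_E = 11 − 1.21×1 − 1.21×0.33 = 9.39 V.
V_CE = 9.39 V > 0.2 V confirms active-region operation.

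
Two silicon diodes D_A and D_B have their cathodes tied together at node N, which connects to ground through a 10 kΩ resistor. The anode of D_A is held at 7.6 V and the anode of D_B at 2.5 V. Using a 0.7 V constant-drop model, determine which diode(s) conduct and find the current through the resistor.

Assume both conduct. Then node N would need to be at both 7.6−0.7 = 6.9 V and 2.5−0.7 = 1.8 V, which is impossible.
Assume only D_A conducts: V_N = 7.6 − 0.7 = 6.9 V, so I_R = 6.9/10 = 0.69 mA.
Check D_B: its anode-to-cathode voltage is 2.5 − 6.9 = -4.4 V < 0.7 V, so it is off. The assumption is consistent.

Only D_A conducts; I_R ≈ 0.69 mA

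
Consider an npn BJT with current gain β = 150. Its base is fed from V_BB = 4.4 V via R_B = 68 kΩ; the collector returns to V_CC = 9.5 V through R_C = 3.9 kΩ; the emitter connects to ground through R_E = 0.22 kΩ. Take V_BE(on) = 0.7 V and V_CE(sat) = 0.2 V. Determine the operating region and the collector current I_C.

Assume active: I_B = (4.4 − 0.7)/(68 + 151×0.22) = 0.0366 mA, I_C = β·I_B = 5.48 mA.
Then V_CE = 9.5 − 5.48×3.9 − 5.52×0.22 = -13.1 V < 0.2 V — the active assumption fails.
Re-solve with V_CE = 0.2 V. KCL at the emitter: V_E/R_E = (V_BB−0.7−V_E)/R_B + (V_CC−0.2−V_E)/R_C, giving V_E = 0.506 V.
I_C = (V_CC − 0.2 − V_E)/R_C = (9.3 − 0.506)/3.9 = 2.25 mA.
Check: I_B = (3.7 − 0.506)/68 = 0.047 mA, and β·I_B = 7.04 mA > I_C, confirming saturation.

saturation; I_C ≈ 2.3 mA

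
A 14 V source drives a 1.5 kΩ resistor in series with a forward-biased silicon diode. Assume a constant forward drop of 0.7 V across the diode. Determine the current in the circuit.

I ≈ 8.9 mA

KVL around the loop: 14 = V_D + I·R = 0.7 + I × 1.5 kΩ.
So I = (14 − 0.7) / 1.5 kΩ = 13.3 / 1.5 = 8.87 mA.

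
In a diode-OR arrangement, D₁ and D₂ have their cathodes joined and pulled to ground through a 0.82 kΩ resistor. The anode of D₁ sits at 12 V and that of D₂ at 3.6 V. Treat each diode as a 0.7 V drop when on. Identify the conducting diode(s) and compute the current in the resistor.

Only D₁ conducts; I_R ≈ 14 mA

Assume both conduct. Then node N would need to be at both 12−0.7 = 11.3 V and 3.6−0.7 = 2.9 V, which is impossible.
Assume only D₁ conducts: V_N = 12 − 0.7 = 11.3 V, so I_R = 11.3/0.82 = 13.8 mA.
Check D₂: its anode-to-cathode voltage is 3.6 − 11.3 = -7.7 V < 0.7 V, so it is off. The assumption is consistent.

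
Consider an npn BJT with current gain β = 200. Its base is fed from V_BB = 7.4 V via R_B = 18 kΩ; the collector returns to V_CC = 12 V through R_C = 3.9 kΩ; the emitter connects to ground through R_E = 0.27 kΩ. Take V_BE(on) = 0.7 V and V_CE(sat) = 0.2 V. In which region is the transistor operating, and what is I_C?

saturation; I_C ≈ 2.8 mA

Assume active: I_B = (7.4 − 0.7)/(18 + 201×0.27) = 0.0927 mA, I_C = β·I_B = 18.5 mA.
Then V_CE = 12 − 18.5×3.9 − 18.6×0.27 = -65.3 V < 0.2 V — the active assumption fails.
Re-solve with V_CE = 0.2 V. KCL at the emitter: V_E/R_E = (V_BB−0.7−V_E)/R_B + (V_CC−0.2−V_E)/R_C, giving V_E = 0.846 V.
I_C = (V_CC − 0.2 − V_E)/R_C = (11.8 − 0.846)/3.9 = 2.81 mA.
Check: I_B = (6.7 − 0.846)/18 = 0.325 mA, and β·I_B = 65 mA > I_C, confirming saturation.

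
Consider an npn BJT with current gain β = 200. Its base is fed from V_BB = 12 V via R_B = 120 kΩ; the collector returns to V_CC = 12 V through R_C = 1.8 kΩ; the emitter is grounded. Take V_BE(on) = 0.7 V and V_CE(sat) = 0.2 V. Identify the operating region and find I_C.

Assume active: I_B = (12 − 0.7)/120 = 0.0942 mA, giving I_C = β·I_B = 18.8 mA.
But then V_CE = 12 − 18.8×1.8 = -21.9 V < V_CE(sat) = 0.2 V — impossible in the active region.
So the transistor is saturated. With V_CE = 0.2 V, I_C = (V_CC − 0.2)/R_C = 11.8/1.8 = 6.56 mA.
Check: β·I_B = 18.8 mA > I_C = 6.56 mA, confirming saturation.

saturation; I_C ≈ 6.6 mA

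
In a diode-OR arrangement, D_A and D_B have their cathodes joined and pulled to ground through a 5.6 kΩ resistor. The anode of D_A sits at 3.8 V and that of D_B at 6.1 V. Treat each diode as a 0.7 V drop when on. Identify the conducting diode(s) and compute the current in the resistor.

Assume both conduct. Then node N would need to be at both 3.8−0.7 = 3.1 V and 6.1−0.7 = 5.4 V, which is impossible.
Assume only D_B conducts: V_N = 6.1 − 0.7 = 5.4 V, so I_R = 5.4/5.6 = 0.964 mA.
Check D_A: its anode-to-cathode voltage is 3.8 − 5.4 = -1.6 V < 0.7 V, so it is off. The assumption is consistent.

Only D_B conducts; I_R ≈ 0.96 mA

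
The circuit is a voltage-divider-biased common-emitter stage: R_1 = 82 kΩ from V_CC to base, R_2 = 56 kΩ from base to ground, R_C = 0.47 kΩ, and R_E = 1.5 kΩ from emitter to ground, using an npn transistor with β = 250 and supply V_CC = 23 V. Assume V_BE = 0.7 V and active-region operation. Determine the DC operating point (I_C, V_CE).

Thevenize the base divider: V_Th = V_CC·R_2/(R_1+R_2) = 23×56/138 = 9.33 V, R_Th = R_1‖R_2 = 33.3 kΩ.
Base-emitter loop: V_Th = I_B·R_Th + V_BE + (β+1)I_B·R_E, so I_B = (9.33 − 0.7) / (33.3 + 251×1.5) = 0.0211 mA.
I_C = β·I_B = 250×0.0211 = 5.27 mA, and I_E = (β+1)I_B = 5.29 mA.
V_CE = V_CC − I_C·R_C − I_E·R_E = 23 − 5.27×0.47 − 5.29×1.5 = 12.6 V.
V_CE = 12.6 V > 0.2 V confirms active-region operation.

I_C ≈ 5.3 mA, V_CE ≈ 13 V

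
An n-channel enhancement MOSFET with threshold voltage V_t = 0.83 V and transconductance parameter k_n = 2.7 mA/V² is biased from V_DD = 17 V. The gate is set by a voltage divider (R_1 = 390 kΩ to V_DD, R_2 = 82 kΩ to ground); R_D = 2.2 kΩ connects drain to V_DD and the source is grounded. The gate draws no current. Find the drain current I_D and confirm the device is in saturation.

I_D ≈ 6.1 mA

V_G = V_DD·R_2/(R_1+R_2) = 17×82/472 = 2.95 V. With the source grounded, V_GS = V_G = 2.95 V.
Assume saturation: I_D = (k_n/2)(V_GS − V_t)² = (2.7/2)×(2.95 − 0.83)² = 1.35×2.12² = 6.09 mA.
V_DS = V_DD − I_D·R_D = 17 − 6.09×2.2 = 3.61 V.
Saturation requires V_DS ≥ V_GS − V_t = 2.12 V; 3.61 ≥ 2.12 ✓.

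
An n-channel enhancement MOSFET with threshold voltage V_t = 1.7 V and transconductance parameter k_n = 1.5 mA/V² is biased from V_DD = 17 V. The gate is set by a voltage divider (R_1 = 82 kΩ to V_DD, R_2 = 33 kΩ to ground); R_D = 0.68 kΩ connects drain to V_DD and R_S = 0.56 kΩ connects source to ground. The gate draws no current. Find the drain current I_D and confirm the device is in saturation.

I_D ≈ 2.4 mA

V_G = V_DD·R_2/(R_1+R_2) = 17×33/115 = 4.88 V.
Assume saturation: I_D = (k_n/2)(V_GS − V_t)² with V_GS = V_G − I_D·R_S = 4.88 − 0.56·I_D.
Substituting gives 0.235·I_D² − 3.67·I_D + 7.58 = 0, with roots I_D = 2.45 or 13.2 mA.
The root I_D = 13.2 mA gives V_GS = -2.49 V ≤ V_t, so take I_D = 2.45 mA.
Then V_GS = 3.51 V and V_DS = V_DD − I_D(R_D+R_S) = 17 − 2.45×1.24 = 14 V.
Saturation requires V_DS ≥ V_GS − V_t = 1.81 V; 14 ≥ 1.81 ✓.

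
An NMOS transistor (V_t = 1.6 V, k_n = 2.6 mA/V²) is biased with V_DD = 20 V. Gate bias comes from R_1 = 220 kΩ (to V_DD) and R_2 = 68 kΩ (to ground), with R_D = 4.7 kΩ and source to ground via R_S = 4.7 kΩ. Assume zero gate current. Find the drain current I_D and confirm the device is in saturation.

I_D ≈ 0.53 mA

V_G = V_DD·R_2/(R_1+R_2) = 20×68/288 = 4.72 V.
Assume saturation: I_D = (k_n/2)(V_GS − V_t)² with V_GS = V_G − I_D·R_S = 4.72 − 4.7·I_D.
Substituting gives 28.7·I_D² − 39.2·I_D + 12.7 = 0, with roots I_D = 0.529 or 0.835 mA.
The root I_D = 0.835 mA gives V_GS = 0.799 V ≤ V_t, so take I_D = 0.529 mA.
Then V_GS = 2.24 V and V_DS = V_DD − I_D(R_D+R_S) = 20 − 0.529×9.4 = 15 V.
Saturation requires V_DS ≥ V_GS − V_t = 0.638 V; 15 ≥ 0.638 ✓.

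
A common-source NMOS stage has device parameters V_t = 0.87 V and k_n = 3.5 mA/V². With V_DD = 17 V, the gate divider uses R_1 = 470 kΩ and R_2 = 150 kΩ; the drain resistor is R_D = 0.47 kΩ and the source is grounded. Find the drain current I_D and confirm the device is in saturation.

I_D ≈ 18 mA

V_G = V_DD·R_2/(R_1+R_2) = 17×150/620 = 4.11 V. With the source grounded, V_GS = V_G = 4.11 V.
Assume saturation: I_D = (k_n/2)(V_GS − V_t)² = (3.5/2)×(4.11 − 0.87)² = 1.75×3.24² = 18.4 mA.
V_DS = V_DD − I_D·R_D = 17 − 18.4×0.47 = 8.35 V.
Saturation requires V_DS ≥ V_GS − V_t = 3.24 V; 8.35 ≥ 3.24 ✓.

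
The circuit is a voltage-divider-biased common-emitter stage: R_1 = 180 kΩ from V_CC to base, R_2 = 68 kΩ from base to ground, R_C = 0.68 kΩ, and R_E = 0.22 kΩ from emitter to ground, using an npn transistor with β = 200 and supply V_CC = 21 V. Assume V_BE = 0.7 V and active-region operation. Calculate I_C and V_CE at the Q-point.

I_C ≈ 11 mA, V_CE ≈ 11 V

Thevenize the base divider: V_Th = V_CC·R_2/(R_1+R_2) = 21×68/248 = 5.76 V, R_Th = R_1‖R_2 = 49.4 kΩ.
Base-emitter loop: V_Th = I_B·R_Th + V_BE + (β+1)I_B·R_E, so I_B = (5.76 − 0.7) / (49.4 + 201×0.22) = 0.0541 mA.
I_C = β·I_B = 200×0.0541 = 10.8 mA, and I_E = (β+1)I_B = 10.9 mA.
V_CE = V_CC − I_C·R_C − I_E·R_E = 21 − 10.8×0.68 − 10.9×0.22 = 11.3 V.
V_CE = 11.3 V > 0.2 V confirms active-region operation.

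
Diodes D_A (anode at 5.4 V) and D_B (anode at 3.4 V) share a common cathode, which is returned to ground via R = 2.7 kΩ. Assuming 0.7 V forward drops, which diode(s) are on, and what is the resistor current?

Only D_A conducts; I_R ≈ 1.7 mA

Assume both conduct. Then node N would need to be at both 5.4−0.7 = 4.7 V and 3.4−0.7 = 2.7 V, which is impossible.
Assume only D_A conducts: V_N = 5.4 − 0.7 = 4.7 V, so I_R = 4.7/2.7 = 1.74 mA.
Check D_B: its anode-to-cathode voltage is 3.4 − 4.7 = -1.3 V < 0.7 V, so it is off. The assumption is consistent.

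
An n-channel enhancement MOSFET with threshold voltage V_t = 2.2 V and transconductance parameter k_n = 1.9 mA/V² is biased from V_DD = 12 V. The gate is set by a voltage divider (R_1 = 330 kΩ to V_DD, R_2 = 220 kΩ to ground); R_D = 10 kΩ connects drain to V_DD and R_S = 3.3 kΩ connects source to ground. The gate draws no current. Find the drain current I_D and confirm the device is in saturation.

I_D ≈ 0.56 mA

V_G = V_DD·R_2/(R_1+R_2) = 12×220/550 = 4.8 V.
Assume saturation: I_D = (k_n/2)(V_GS − V_t)² with V_GS = V_G − I_D·R_S = 4.8 − 3.3·I_D.
Substituting gives 10.3·I_D² − 17.3·I_D + 6.42 = 0, with roots I_D = 0.556 or 1.12 mA.
The root I_D = 1.12 mA gives V_GS = 1.12 V ≤ V_t, so take I_D = 0.556 mA.
Then V_GS = 2.97 V and V_DS = V_DD − I_D(R_D+R_S) = 12 − 0.556×13.3 = 4.6 V.
Saturation requires V_DS ≥ V_GS − V_t = 0.765 V; 4.6 ≥ 0.765 ✓.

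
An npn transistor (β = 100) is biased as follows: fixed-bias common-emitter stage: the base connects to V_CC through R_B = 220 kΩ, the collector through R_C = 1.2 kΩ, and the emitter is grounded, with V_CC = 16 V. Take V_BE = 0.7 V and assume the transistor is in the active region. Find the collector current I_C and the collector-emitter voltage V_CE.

I_C ≈ 7 mA, V_CE ≈ 7.7 V

Base loop: V_CC = I_B·R_B + V_BE, so I_B = (16 − 0.7)/220 kΩ = 0.0695 mA.
In the active region I_C = β·I_B = 100 × 0.0695 = 6.95 mA.
Collector loop: V_CE = V_CC − I_C·R_C = 16 − 6.95×1.2 = 7.65 V.
Since V_CE = 7.65 V > V_CE(sat) ≈ 0.2 V, the transistor is in the active region as assumed.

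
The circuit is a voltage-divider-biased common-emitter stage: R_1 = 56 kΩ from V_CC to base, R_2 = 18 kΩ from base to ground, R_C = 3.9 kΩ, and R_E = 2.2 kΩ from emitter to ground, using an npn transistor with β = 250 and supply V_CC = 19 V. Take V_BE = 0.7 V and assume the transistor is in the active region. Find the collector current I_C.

Thevenize the base divider: V_Th = V_CC·R_2/(R_1+R_2) = 19×18/74 = 4.62 V, R_Th = R_1‖R_2 = 13.6 kΩ.
Base-emitter loop: V_Th = I_B·R_Th + V_BE + (β+1)I_B·R_E, so I_B = (4.62 − 0.7) / (13.6 + 251×2.2) = 0.00693 mA.
I_C = β·I_B = 250×0.00693 = 1.73 mA, and I_E = (β+1)I_B = 1.74 mA.
V_CE = V_CC − I_C·R_C − I_E·R_E = 19 − 1.73×3.9 − 1.74×2.2 = 8.42 V.
V_CE = 8.42 V > 0.2 V confirms active-region operation.

I_C ≈ 1.7 mA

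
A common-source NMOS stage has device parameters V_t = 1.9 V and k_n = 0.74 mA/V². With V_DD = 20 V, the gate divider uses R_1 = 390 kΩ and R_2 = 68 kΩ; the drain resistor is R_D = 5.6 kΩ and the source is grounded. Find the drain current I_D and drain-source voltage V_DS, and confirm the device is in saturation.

I_D ≈ 0.42 mA, V_DS ≈ 18 V

V_G = V_DD·R_2/(R_1+R_2) = 20×68/458 = 2.97 V. With the source grounded, V_GS = V_G = 2.97 V.
Assume saturation: I_D = (k_n/2)(V_GS − V_t)² = (0.74/2)×(2.97 − 1.9)² = 0.37×1.07² = 0.423 mA.
V_DS = V_DD − I_D·R_D = 20 − 0.423×5.6 = 17.6 V.
Saturation requires V_DS ≥ V_GS − V_t = 1.07 V; 17.6 ≥ 1.07 ✓.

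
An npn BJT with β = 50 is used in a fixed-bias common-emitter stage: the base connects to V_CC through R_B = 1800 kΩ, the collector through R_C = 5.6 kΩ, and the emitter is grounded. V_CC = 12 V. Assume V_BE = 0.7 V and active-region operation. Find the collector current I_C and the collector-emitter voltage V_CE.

Base loop: V_CC = I_B·R_B + V_BE, so I_B = (12 − 0.7)/1800 kΩ = 0.00628 mA.
In the active region I_C = β·I_B = 50 × 0.00628 = 0.314 mA.
Collector loop: V_CE = V_CC − I_C·R_C = 12 − 0.314×5.6 = 10.2 V.
Since V_CE = 10.2 V > V_CE(sat) ≈ 0.2 V, the transistor is in the active region as assumed.

I_C ≈ 0.31 mA, V_CE ≈ 10 V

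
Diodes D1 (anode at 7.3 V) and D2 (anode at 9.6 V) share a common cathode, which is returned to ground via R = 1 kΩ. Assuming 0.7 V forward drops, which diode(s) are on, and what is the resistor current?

Assume both conduct. Then node N would need to be at both 7.3−0.7 = 6.6 V and 9.6−0.7 = 8.9 V, which is impossible.
Assume only D2 conducts: V_N = 9.6 − 0.7 = 8.9 V, so I_R = 8.9/1 = 8.9 mA.
Check D1: its anode-to-cathode voltage is 7.3 − 8.9 = -1.6 V < 0.7 V, so it is off. The assumption is consistent.

Only D2 conducts; I_R ≈ 8.9 mA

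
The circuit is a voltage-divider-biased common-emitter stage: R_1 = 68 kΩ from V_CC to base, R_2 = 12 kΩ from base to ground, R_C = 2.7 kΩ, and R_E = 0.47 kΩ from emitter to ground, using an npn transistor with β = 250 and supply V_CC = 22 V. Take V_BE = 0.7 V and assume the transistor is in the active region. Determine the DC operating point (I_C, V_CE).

I_C ≈ 5.1 mA, V_CE ≈ 5.9 V

Thevenize the base divider: V_Th = V_CC·R_2/(R_1+R_2) = 22×12/80 = 3.3 V, R_Th = R_1‖R_2 = 10.2 kΩ.
Base-emitter loop: V_Th = I_B·R_Th + V_BE + (β+1)I_B·R_E, so I_B = (3.3 − 0.7) / (10.2 + 251×0.47) = 0.0203 mA.
I_C = β·I_B = 250×0.0203 = 5.07 mA, and I_E = (β+1)I_B = 5.09 mA.
V_CE = V_CC − I_C·R_C − I_E·R_E = 22 − 5.07×2.7 − 5.09×0.47 = 5.91 V.
V_CE = 5.91 V > 0.2 V confirms active-region operation.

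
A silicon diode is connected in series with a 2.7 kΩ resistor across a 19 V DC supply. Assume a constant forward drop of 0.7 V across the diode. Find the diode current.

KVL around the loop: 19 = V_D + I·R = 0.7 + I × 2.7 kΩ.
So I = (19 − 0.7) / 2.7 kΩ = 18.3 / 2.7 = 6.78 mA.

I ≈ 6.8 mA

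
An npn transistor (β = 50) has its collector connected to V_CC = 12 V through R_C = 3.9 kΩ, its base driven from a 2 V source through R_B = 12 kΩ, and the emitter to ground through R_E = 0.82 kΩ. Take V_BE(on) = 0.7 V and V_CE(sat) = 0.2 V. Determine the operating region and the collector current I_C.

active; I_C ≈ 1.2 mA

Assume active. Base-emitter loop: I_B = (V_BB − V_BE)/(R_B + (β+1)R_E) = (2 − 0.7)/(12 + 51×0.82) = 0.0242 mA.
I_C = β·I_B = 50×0.0242 = 1.21 mA.
V_CE = V_CC − I_C·R_C − I_E·R_E = 12 − 1.21×3.9 − 1.23×0.82 = 6.28 V > V_CE(sat), so the active-region assumption holds.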